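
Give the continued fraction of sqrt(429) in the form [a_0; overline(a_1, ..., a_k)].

Write x_i = (sqrt(429) + m_i)/d_i with (m_0, d_0) = (0, 1). a_0 = floor(sqrt(429)) = 20, since 20^2 = 400 <= 429 < 441 = 21^2.
Iterate m_{i+1} = d_i*a_i - m_i, d_{i+1} = (429 - m_{i+1}^2)/d_i, a_{i+1} = floor((a_0 + m_{i+1})/d_{i+1}):
  m_1 = 1*20 - 0 = 20, d_1 = (429 - 20^2)/1 = 29/1 = 29, a_1 = floor((20 + 20)/29) = 1.
  m_2 = 29*1 - 20 = 9, d_2 = (429 - 9^2)/29 = 348/29 = 12, a_2 = floor((20 + 9)/12) = 2.
  m_3 = 12*2 - 9 = 15, d_3 = (429 - 15^2)/12 = 204/12 = 17, a_3 = floor((20 + 15)/17) = 2.
  m_4 = 17*2 - 15 = 19, d_4 = (429 - 19^2)/17 = 68/17 = 4, a_4 = floor((20 + 19)/4) = 9.
  m_5 = 4*9 - 19 = 17, d_5 = (429 - 17^2)/4 = 140/4 = 35, a_5 = floor((20 + 17)/35) = 1.
  m_6 = 35*1 - 17 = 18, d_6 = (429 - 18^2)/35 = 105/35 = 3, a_6 = floor((20 + 18)/3) = 12.
  m_7 = 3*12 - 18 = 18, d_7 = (429 - 18^2)/3 = 105/3 = 35, a_7 = floor((20 + 18)/35) = 1.
  m_8 = 35*1 - 18 = 17, d_8 = (429 - 17^2)/35 = 140/35 = 4, a_8 = floor((20 + 17)/4) = 9.
  m_9 = 4*9 - 17 = 19, d_9 = (429 - 19^2)/4 = 68/4 = 17, a_9 = floor((20 + 19)/17) = 2.
  m_10 = 17*2 - 19 = 15, d_10 = (429 - 15^2)/17 = 204/17 = 12, a_10 = floor((20 + 15)/12) = 2.
  m_11 = 12*2 - 15 = 9, d_11 = (429 - 9^2)/12 = 348/12 = 29, a_11 = floor((20 + 9)/29) = 1.
  m_12 = 29*1 - 9 = 20, d_12 = (429 - 20^2)/29 = 29/29 = 1, a_12 = floor((20 + 20)/1) = 40.
  m_13 = 1*40 - 20 = 20, d_13 = (429 - 20^2)/1 = 29/1 = 29: (m_13, d_13) = (m_1, d_1) = (20, 29), so from here the quotients repeat a_1, ..., a_12; the period length is 12.
Hence the expansion of sqrt(429) is a_0 = 20 followed by the repeating block 1, 2, 2, 9, 1, 12, 1, 9, 2, 2, 1, 40 (period 12).

[20; overline(1, 2, 2, 9, 1, 12, 1, 9, 2, 2, 1, 40)]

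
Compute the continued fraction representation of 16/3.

Run the Euclidean algorithm on 16 and 3; the successive quotients are the partial quotients a_0, a_1, ... (each step inverts the fractional part left over by the previous one):
  16 = 5*3 + 1, so a_0 = 5.
  3 = 3*1 + 0, so a_1 = 3.
The remainder reaches 0 after 2 divisions, so the expansion has 2 partial quotients, read off in order.

[5; 3]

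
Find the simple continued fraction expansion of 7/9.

[0; 1, 3, 2]

Run the Euclidean algorithm on 7 and 9; the successive quotients are the partial quotients a_0, a_1, ... (each step inverts the fractional part left over by the previous one):
  7 = 0*9 + 7, so a_0 = 0.
  9 = 1*7 + 2, so a_1 = 1.
  7 = 3*2 + 1, so a_2 = 3.
  2 = 2*1 + 0, so a_3 = 2.
The remainder reaches 0 after 4 divisions, so the expansion has 4 partial quotients, read off in order.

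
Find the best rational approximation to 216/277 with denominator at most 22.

7/9

Expand x = 216/277 as a continued fraction with the Euclidean algorithm:
  216 = 0*277 + 216, so a_0 = 0.
  277 = 1*216 + 61, so a_1 = 1.
  216 = 3*61 + 33, so a_2 = 3.
  61 = 1*33 + 28, so a_3 = 1.
  33 = 1*28 + 5, so a_4 = 1.
  28 = 5*5 + 3, so a_5 = 5.
  5 = 1*3 + 2, so a_6 = 1.
  3 = 1*2 + 1, so a_7 = 1.
  2 = 2*1 + 0, so a_8 = 2.
so x = [0; 1, 3, 1, 1, 5, 1, 1, 2].
Convergents (p_i = a_i*p_{i-1} + p_{i-2}, q_i = a_i*q_{i-1} + q_{i-2} with p_{-2}=0, p_{-1}=1, q_{-2}=1, q_{-1}=0), until the denominator exceeds 22:
  i=0: a_0=0, p_0 = 0*1 + 0 = 0, q_0 = 0*0 + 1 = 1.
  i=1: a_1=1, p_1 = 1*0 + 1 = 1, q_1 = 1*1 + 0 = 1.
  i=2: a_2=3, p_2 = 3*1 + 0 = 3, q_2 = 3*1 + 1 = 4.
  i=3: a_3=1, p_3 = 1*3 + 1 = 4, q_3 = 1*4 + 1 = 5.
  i=4: a_4=1, p_4 = 1*4 + 3 = 7, q_4 = 1*5 + 4 = 9.
  i=5: a_5=5, p_5 = 5*7 + 4 = 39, q_5 = 5*9 + 5 = 50.
q_5 = 50 > 22, so the last convergent with denominator <= 22 is p_4/q_4 = 7/9.
The closest fraction with denominator <= 22 is either p_4/q_4 or the intermediate fraction (k*p_4 + p_3)/(k*q_4 + q_3) with the largest k >= 1 whose denominator stays <= 22; these approach x as k grows, and every other convergent or intermediate fraction in range is farther away.
Largest k: floor((22 - q_3)/q_4) = floor((22 - 5)/9) = 1.
That gives (1*7 + 4)/(1*9 + 5) = 11/14.
Compare the errors: |x - 7/9| = |216*9 - 7*277|/(277*9) = 5/2493, and |x - 11/14| = |216*14 - 11*277|/(277*14) = 23/3878.
Cross-multiplying, 5*3878 = 19390 < 57339 = 23*2493, so 5/2493 is smaller: the convergent 7/9 is closer to x than 11/14.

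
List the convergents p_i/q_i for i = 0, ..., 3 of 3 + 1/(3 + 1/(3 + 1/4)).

3/1, 10/3, 33/10, 142/43

Using the convergent recurrence p_i = a_i*p_{i-1} + p_{i-2}, q_i = a_i*q_{i-1} + q_{i-2} with p_{-2}=0, p_{-1}=1, q_{-2}=1, q_{-1}=0:
  i=0: a_0=3, p_0 = 3*1 + 0 = 3, q_0 = 3*0 + 1 = 1.
  i=1: a_1=3, p_1 = 3*3 + 1 = 10, q_1 = 3*1 + 0 = 3.
  i=2: a_2=3, p_2 = 3*10 + 3 = 33, q_2 = 3*3 + 1 = 10.
  i=3: a_3=4, p_3 = 4*33 + 10 = 142, q_3 = 4*10 + 3 = 43.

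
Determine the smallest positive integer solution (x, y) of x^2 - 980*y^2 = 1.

First expand sqrt(980) as a continued fraction. With x_i = (sqrt(980) + m_i)/d_i and (m_0, d_0) = (0, 1): a_0 = floor(sqrt(980)) = 31, since 31^2 = 961 <= 980 < 1024 = 32^2.
Iterate m_{i+1} = d_i*a_i - m_i, d_{i+1} = (980 - m_{i+1}^2)/d_i, a_{i+1} = floor((a_0 + m_{i+1})/d_{i+1}):
  m_1 = 1*31 - 0 = 31, d_1 = (980 - 31^2)/1 = 19/1 = 19, a_1 = floor((31 + 31)/19) = 3.
  m_2 = 19*3 - 31 = 26, d_2 = (980 - 26^2)/19 = 304/19 = 16, a_2 = floor((31 + 26)/16) = 3.
  m_3 = 16*3 - 26 = 22, d_3 = (980 - 22^2)/16 = 496/16 = 31, a_3 = floor((31 + 22)/31) = 1.
  m_4 = 31*1 - 22 = 9, d_4 = (980 - 9^2)/31 = 899/31 = 29, a_4 = floor((31 + 9)/29) = 1.
  m_5 = 29*1 - 9 = 20, d_5 = (980 - 20^2)/29 = 580/29 = 20, a_5 = floor((31 + 20)/20) = 2.
  m_6 = 20*2 - 20 = 20, d_6 = (980 - 20^2)/20 = 580/20 = 29, a_6 = floor((31 + 20)/29) = 1.
  m_7 = 29*1 - 20 = 9, d_7 = (980 - 9^2)/29 = 899/29 = 31, a_7 = floor((31 + 9)/31) = 1.
  m_8 = 31*1 - 9 = 22, d_8 = (980 - 22^2)/31 = 496/31 = 16, a_8 = floor((31 + 22)/16) = 3.
  m_9 = 16*3 - 22 = 26, d_9 = (980 - 26^2)/16 = 304/16 = 19, a_9 = floor((31 + 26)/19) = 3.
  m_10 = 19*3 - 26 = 31, d_10 = (980 - 31^2)/19 = 19/19 = 1, a_10 = floor((31 + 31)/1) = 62.
  m_11 = 1*62 - 31 = 31, d_11 = (980 - 31^2)/1 = 19/1 = 19: (m_11, d_11) = (m_1, d_1) = (31, 19), so from here the quotients repeat a_1, ..., a_10; the period length is 10.
So sqrt(980) = [31; (3, 3, 1, 1, 2, 1, 1, 3, 3, 62)] with period length k = 10.
k is even, so the fundamental solution of x^2 - 980y^2 = 1 is (p_{k-1}, q_{k-1}) = (p_9, q_9); compute convergents through index 9.
Convergents (p_i = a_i*p_{i-1} + p_{i-2}, q_i = a_i*q_{i-1} + q_{i-2} with p_{-2}=0, p_{-1}=1, q_{-2}=1, q_{-1}=0):
  i=0: a_0=31, p_0 = 31*1 + 0 = 31, q_0 = 31*0 + 1 = 1.
  i=1: a_1=3, p_1 = 3*31 + 1 = 94, q_1 = 3*1 + 0 = 3.
  i=2: a_2=3, p_2 = 3*94 + 31 = 313, q_2 = 3*3 + 1 = 10.
  i=3: a_3=1, p_3 = 1*313 + 94 = 407, q_3 = 1*10 + 3 = 13.
  i=4: a_4=1, p_4 = 1*407 + 313 = 720, q_4 = 1*13 + 10 = 23.
  i=5: a_5=2, p_5 = 2*720 + 407 = 1847, q_5 = 2*23 + 13 = 59.
  i=6: a_6=1, p_6 = 1*1847 + 720 = 2567, q_6 = 1*59 + 23 = 82.
  i=7: a_7=1, p_7 = 1*2567 + 1847 = 4414, q_7 = 1*82 + 59 = 141.
  i=8: a_8=3, p_8 = 3*4414 + 2567 = 15809, q_8 = 3*141 + 82 = 505.
  i=9: a_9=3, p_9 = 3*15809 + 4414 = 51841, q_9 = 3*505 + 141 = 1656.
Check: 51841^2 - 980*1656^2 = 2687489281 - 2687489280 = 1, so (x, y) = (51841, 1656) solves the equation, and by the theorem it is the least positive solution.

(x, y) = (51841, 1656)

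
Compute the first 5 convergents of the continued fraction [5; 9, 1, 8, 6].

Using the convergent recurrence p_i = a_i*p_{i-1} + p_{i-2}, q_i = a_i*q_{i-1} + q_{i-2} with p_{-2}=0, p_{-1}=1, q_{-2}=1, q_{-1}=0:
  i=0: a_0=5, p_0 = 5*1 + 0 = 5, q_0 = 5*0 + 1 = 1.
  i=1: a_1=9, p_1 = 9*5 + 1 = 46, q_1 = 9*1 + 0 = 9.
  i=2: a_2=1, p_2 = 1*46 + 5 = 51, q_2 = 1*9 + 1 = 10.
  i=3: a_3=8, p_3 = 8*51 + 46 = 454, q_3 = 8*10 + 9 = 89.
  i=4: a_4=6, p_4 = 6*454 + 51 = 2775, q_4 = 6*89 + 10 = 544.

5/1, 46/9, 51/10, 454/89, 2775/544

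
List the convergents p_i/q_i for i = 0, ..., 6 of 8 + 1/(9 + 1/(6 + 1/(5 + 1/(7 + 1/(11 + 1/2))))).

8/1, 73/9, 446/55, 2303/284, 16567/2043, 184540/22757, 385647/47557

Using the convergent recurrence p_i = a_i*p_{i-1} + p_{i-2}, q_i = a_i*q_{i-1} + q_{i-2} with p_{-2}=0, p_{-1}=1, q_{-2}=1, q_{-1}=0:
  i=0: a_0=8, p_0 = 8*1 + 0 = 8, q_0 = 8*0 + 1 = 1.
  i=1: a_1=9, p_1 = 9*8 + 1 = 73, q_1 = 9*1 + 0 = 9.
  i=2: a_2=6, p_2 = 6*73 + 8 = 446, q_2 = 6*9 + 1 = 55.
  i=3: a_3=5, p_3 = 5*446 + 73 = 2303, q_3 = 5*55 + 9 = 284.
  i=4: a_4=7, p_4 = 7*2303 + 446 = 16567, q_4 = 7*284 + 55 = 2043.
  i=5: a_5=11, p_5 = 11*16567 + 2303 = 184540, q_5 = 11*2043 + 284 = 22757.
  i=6: a_6=2, p_6 = 2*184540 + 16567 = 385647, q_6 = 2*22757 + 2043 = 47557.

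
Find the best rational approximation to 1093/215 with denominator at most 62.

Expand x = 1093/215 as a continued fraction with the Euclidean algorithm:
  1093 = 5*215 + 18, so a_0 = 5.
  215 = 11*18 + 17, so a_1 = 11.
  18 = 1*17 + 1, so a_2 = 1.
  17 = 17*1 + 0, so a_3 = 17.
so x = [5; 11, 1, 17].
Convergents (p_i = a_i*p_{i-1} + p_{i-2}, q_i = a_i*q_{i-1} + q_{i-2} with p_{-2}=0, p_{-1}=1, q_{-2}=1, q_{-1}=0), until the denominator exceeds 62:
  i=0: a_0=5, p_0 = 5*1 + 0 = 5, q_0 = 5*0 + 1 = 1.
  i=1: a_1=11, p_1 = 11*5 + 1 = 56, q_1 = 11*1 + 0 = 11.
  i=2: a_2=1, p_2 = 1*56 + 5 = 61, q_2 = 1*11 + 1 = 12.
  i=3: a_3=17, p_3 = 17*61 + 56 = 1093, q_3 = 17*12 + 11 = 215.
q_3 = 215 > 62, so the last convergent with denominator <= 62 is p_2/q_2 = 61/12.
The closest fraction with denominator <= 62 is either p_2/q_2 or the intermediate fraction (k*p_2 + p_1)/(k*q_2 + q_1) with the largest k >= 1 whose denominator stays <= 62; these approach x as k grows, and every other convergent or intermediate fraction in range is farther away.
Largest k: floor((62 - q_1)/q_2) = floor((62 - 11)/12) = 4.
That gives (4*61 + 56)/(4*12 + 11) = 300/59.
Compare the errors: |x - 61/12| = |1093*12 - 61*215|/(215*12) = 1/2580, and |x - 300/59| = |1093*59 - 300*215|/(215*59) = 13/12685.
Cross-multiplying, 1*12685 = 12685 < 33540 = 13*2580, so 1/2580 is smaller: the convergent 61/12 is closer to x than 300/59.

61/12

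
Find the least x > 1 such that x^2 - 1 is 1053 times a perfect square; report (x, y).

(x, y) = (649, 20)

First expand sqrt(1053) as a continued fraction. With x_i = (sqrt(1053) + m_i)/d_i and (m_0, d_0) = (0, 1): a_0 = floor(sqrt(1053)) = 32, since 32^2 = 1024 <= 1053 < 1089 = 33^2.
Iterate m_{i+1} = d_i*a_i - m_i, d_{i+1} = (1053 - m_{i+1}^2)/d_i, a_{i+1} = floor((a_0 + m_{i+1})/d_{i+1}):
  m_1 = 1*32 - 0 = 32, d_1 = (1053 - 32^2)/1 = 29/1 = 29, a_1 = floor((32 + 32)/29) = 2.
  m_2 = 29*2 - 32 = 26, d_2 = (1053 - 26^2)/29 = 377/29 = 13, a_2 = floor((32 + 26)/13) = 4.
  m_3 = 13*4 - 26 = 26, d_3 = (1053 - 26^2)/13 = 377/13 = 29, a_3 = floor((32 + 26)/29) = 2.
  m_4 = 29*2 - 26 = 32, d_4 = (1053 - 32^2)/29 = 29/29 = 1, a_4 = floor((32 + 32)/1) = 64.
  m_5 = 1*64 - 32 = 32, d_5 = (1053 - 32^2)/1 = 29/1 = 29: (m_5, d_5) = (m_1, d_1) = (32, 29), so from here the quotients repeat a_1, ..., a_4; the period length is 4.
So sqrt(1053) = [32; (2, 4, 2, 64)] with period length k = 4.
k is even, so the fundamental solution of x^2 - 1053y^2 = 1 is (p_{k-1}, q_{k-1}) = (p_3, q_3); compute convergents through index 3.
Convergents (p_i = a_i*p_{i-1} + p_{i-2}, q_i = a_i*q_{i-1} + q_{i-2} with p_{-2}=0, p_{-1}=1, q_{-2}=1, q_{-1}=0):
  i=0: a_0=32, p_0 = 32*1 + 0 = 32, q_0 = 32*0 + 1 = 1.
  i=1: a_1=2, p_1 = 2*32 + 1 = 65, q_1 = 2*1 + 0 = 2.
  i=2: a_2=4, p_2 = 4*65 + 32 = 292, q_2 = 4*2 + 1 = 9.
  i=3: a_3=2, p_3 = 2*292 + 65 = 649, q_3 = 2*9 + 2 = 20.
Check: 649^2 - 1053*20^2 = 421201 - 421200 = 1, so (x, y) = (649, 20) solves the equation, and by the theorem it is the least positive solution.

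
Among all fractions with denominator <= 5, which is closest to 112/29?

19/5

Expand x = 112/29 as a continued fraction with the Euclidean algorithm:
  112 = 3*29 + 25, so a_0 = 3.
  29 = 1*25 + 4, so a_1 = 1.
  25 = 6*4 + 1, so a_2 = 6.
  4 = 4*1 + 0, so a_3 = 4.
so x = [3; 1, 6, 4].
Convergents (p_i = a_i*p_{i-1} + p_{i-2}, q_i = a_i*q_{i-1} + q_{i-2} with p_{-2}=0, p_{-1}=1, q_{-2}=1, q_{-1}=0), until the denominator exceeds 5:
  i=0: a_0=3, p_0 = 3*1 + 0 = 3, q_0 = 3*0 + 1 = 1.
  i=1: a_1=1, p_1 = 1*3 + 1 = 4, q_1 = 1*1 + 0 = 1.
  i=2: a_2=6, p_2 = 6*4 + 3 = 27, q_2 = 6*1 + 1 = 7.
q_2 = 7 > 5, so the last convergent with denominator <= 5 is p_1/q_1 = 4/1.
The closest fraction with denominator <= 5 is either p_1/q_1 or the intermediate fraction (k*p_1 + p_0)/(k*q_1 + q_0) with the largest k >= 1 whose denominator stays <= 5; these approach x as k grows, and every other convergent or intermediate fraction in range is farther away.
Largest k: floor((5 - q_0)/q_1) = floor((5 - 1)/1) = 4.
That gives (4*4 + 3)/(4*1 + 1) = 19/5.
Compare the errors: |x - 4/1| = |112*1 - 4*29|/(29*1) = 4/29, and |x - 19/5| = |112*5 - 19*29|/(29*5) = 9/145.
Cross-multiplying, 9*29 = 261 < 580 = 4*145, so 9/145 is smaller: the intermediate fraction 19/5 is closer to x than 4/1.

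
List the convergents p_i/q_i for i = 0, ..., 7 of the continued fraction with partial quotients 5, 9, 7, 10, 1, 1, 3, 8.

5/1, 46/9, 327/64, 3316/649, 3643/713, 6959/1362, 24520/4799, 203119/39754

Using the convergent recurrence p_i = a_i*p_{i-1} + p_{i-2}, q_i = a_i*q_{i-1} + q_{i-2} with p_{-2}=0, p_{-1}=1, q_{-2}=1, q_{-1}=0:
  i=0: a_0=5, p_0 = 5*1 + 0 = 5, q_0 = 5*0 + 1 = 1.
  i=1: a_1=9, p_1 = 9*5 + 1 = 46, q_1 = 9*1 + 0 = 9.
  i=2: a_2=7, p_2 = 7*46 + 5 = 327, q_2 = 7*9 + 1 = 64.
  i=3: a_3=10, p_3 = 10*327 + 46 = 3316, q_3 = 10*64 + 9 = 649.
  i=4: a_4=1, p_4 = 1*3316 + 327 = 3643, q_4 = 1*649 + 64 = 713.
  i=5: a_5=1, p_5 = 1*3643 + 3316 = 6959, q_5 = 1*713 + 649 = 1362.
  i=6: a_6=3, p_6 = 3*6959 + 3643 = 24520, q_6 = 3*1362 + 713 = 4799.
  i=7: a_7=8, p_7 = 8*24520 + 6959 = 203119, q_7 = 8*4799 + 1362 = 39754.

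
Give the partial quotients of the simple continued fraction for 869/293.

[2; 1, 28, 3, 3]

Run the Euclidean algorithm on 869 and 293; the successive quotients are the partial quotients a_0, a_1, ... (each step inverts the fractional part left over by the previous one):
  869 = 2*293 + 283, so a_0 = 2.
  293 = 1*283 + 10, so a_1 = 1.
  283 = 28*10 + 3, so a_2 = 28.
  10 = 3*3 + 1, so a_3 = 3.
  3 = 3*1 + 0, so a_4 = 3.
The remainder reaches 0 after 5 divisions, so the expansion has 5 partial quotients, read off in order.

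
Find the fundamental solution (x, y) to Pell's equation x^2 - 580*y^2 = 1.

(x, y) = (289, 12)

First expand sqrt(580) as a continued fraction. With x_i = (sqrt(580) + m_i)/d_i and (m_0, d_0) = (0, 1): a_0 = floor(sqrt(580)) = 24, since 24^2 = 576 <= 580 < 625 = 25^2.
Iterate m_{i+1} = d_i*a_i - m_i, d_{i+1} = (580 - m_{i+1}^2)/d_i, a_{i+1} = floor((a_0 + m_{i+1})/d_{i+1}):
  m_1 = 1*24 - 0 = 24, d_1 = (580 - 24^2)/1 = 4/1 = 4, a_1 = floor((24 + 24)/4) = 12.
  m_2 = 4*12 - 24 = 24, d_2 = (580 - 24^2)/4 = 4/4 = 1, a_2 = floor((24 + 24)/1) = 48.
  m_3 = 1*48 - 24 = 24, d_3 = (580 - 24^2)/1 = 4/1 = 4: (m_3, d_3) = (m_1, d_1) = (24, 4), so from here the quotients repeat a_1, a_2; the period length is 2.
So sqrt(580) = [24; (12, 48)] with period length k = 2.
k is even, so the fundamental solution of x^2 - 580y^2 = 1 is (p_{k-1}, q_{k-1}) = (p_1, q_1); compute convergents through index 1.
Convergents (p_i = a_i*p_{i-1} + p_{i-2}, q_i = a_i*q_{i-1} + q_{i-2} with p_{-2}=0, p_{-1}=1, q_{-2}=1, q_{-1}=0):
  i=0: a_0=24, p_0 = 24*1 + 0 = 24, q_0 = 24*0 + 1 = 1.
  i=1: a_1=12, p_1 = 12*24 + 1 = 289, q_1 = 12*1 + 0 = 12.
Check: 289^2 - 580*12^2 = 83521 - 83520 = 1, so (x, y) = (289, 12) solves the equation, and by the theorem it is the least positive solution.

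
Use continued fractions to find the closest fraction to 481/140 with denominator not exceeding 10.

24/7

Expand x = 481/140 as a continued fraction with the Euclidean algorithm:
  481 = 3*140 + 61, so a_0 = 3.
  140 = 2*61 + 18, so a_1 = 2.
  61 = 3*18 + 7, so a_2 = 3.
  18 = 2*7 + 4, so a_3 = 2.
  7 = 1*4 + 3, so a_4 = 1.
  4 = 1*3 + 1, so a_5 = 1.
  3 = 3*1 + 0, so a_6 = 3.
so x = [3; 2, 3, 2, 1, 1, 3].
Convergents (p_i = a_i*p_{i-1} + p_{i-2}, q_i = a_i*q_{i-1} + q_{i-2} with p_{-2}=0, p_{-1}=1, q_{-2}=1, q_{-1}=0), until the denominator exceeds 10:
  i=0: a_0=3, p_0 = 3*1 + 0 = 3, q_0 = 3*0 + 1 = 1.
  i=1: a_1=2, p_1 = 2*3 + 1 = 7, q_1 = 2*1 + 0 = 2.
  i=2: a_2=3, p_2 = 3*7 + 3 = 24, q_2 = 3*2 + 1 = 7.
  i=3: a_3=2, p_3 = 2*24 + 7 = 55, q_3 = 2*7 + 2 = 16.
q_3 = 16 > 10, so the last convergent with denominator <= 10 is p_2/q_2 = 24/7.
The closest fraction with denominator <= 10 is either p_2/q_2 or the intermediate fraction (k*p_2 + p_1)/(k*q_2 + q_1) with the largest k >= 1 whose denominator stays <= 10; these approach x as k grows, and every other convergent or intermediate fraction in range is farther away.
Largest k: floor((10 - q_1)/q_2) = floor((10 - 2)/7) = 1.
That gives (1*24 + 7)/(1*7 + 2) = 31/9.
Compare the errors: |x - 24/7| = |481*7 - 24*140|/(140*7) = 7/980, and |x - 31/9| = |481*9 - 31*140|/(140*9) = 11/1260.
Cross-multiplying, 7*1260 = 8820 < 10780 = 11*980, so 7/980 is smaller: the convergent 24/7 is closer to x than 31/9.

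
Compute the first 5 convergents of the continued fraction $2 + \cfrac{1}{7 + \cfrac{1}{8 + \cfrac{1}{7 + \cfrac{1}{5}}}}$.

2/1, 15/7, 122/57, 869/406, 4467/2087

Using the convergent recurrence p_i = a_i*p_{i-1} + p_{i-2}, q_i = a_i*q_{i-1} + q_{i-2} with p_{-2}=0, p_{-1}=1, q_{-2}=1, q_{-1}=0:
  i=0: a_0=2, p_0 = 2*1 + 0 = 2, q_0 = 2*0 + 1 = 1.
  i=1: a_1=7, p_1 = 7*2 + 1 = 15, q_1 = 7*1 + 0 = 7.
  i=2: a_2=8, p_2 = 8*15 + 2 = 122, q_2 = 8*7 + 1 = 57.
  i=3: a_3=7, p_3 = 7*122 + 15 = 869, q_3 = 7*57 + 7 = 406.
  i=4: a_4=5, p_4 = 5*869 + 122 = 4467, q_4 = 5*406 + 57 = 2087.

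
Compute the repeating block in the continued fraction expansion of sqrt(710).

Write x_i = (sqrt(710) + m_i)/d_i with (m_0, d_0) = (0, 1). a_0 = floor(sqrt(710)) = 26, since 26^2 = 676 <= 710 < 729 = 27^2.
Iterate m_{i+1} = d_i*a_i - m_i, d_{i+1} = (710 - m_{i+1}^2)/d_i, a_{i+1} = floor((a_0 + m_{i+1})/d_{i+1}):
  m_1 = 1*26 - 0 = 26, d_1 = (710 - 26^2)/1 = 34/1 = 34, a_1 = floor((26 + 26)/34) = 1.
  m_2 = 34*1 - 26 = 8, d_2 = (710 - 8^2)/34 = 646/34 = 19, a_2 = floor((26 + 8)/19) = 1.
  m_3 = 19*1 - 8 = 11, d_3 = (710 - 11^2)/19 = 589/19 = 31, a_3 = floor((26 + 11)/31) = 1.
  m_4 = 31*1 - 11 = 20, d_4 = (710 - 20^2)/31 = 310/31 = 10, a_4 = floor((26 + 20)/10) = 4.
  m_5 = 10*4 - 20 = 20, d_5 = (710 - 20^2)/10 = 310/10 = 31, a_5 = floor((26 + 20)/31) = 1.
  m_6 = 31*1 - 20 = 11, d_6 = (710 - 11^2)/31 = 589/31 = 19, a_6 = floor((26 + 11)/19) = 1.
  m_7 = 19*1 - 11 = 8, d_7 = (710 - 8^2)/19 = 646/19 = 34, a_7 = floor((26 + 8)/34) = 1.
  m_8 = 34*1 - 8 = 26, d_8 = (710 - 26^2)/34 = 34/34 = 1, a_8 = floor((26 + 26)/1) = 52.
  m_9 = 1*52 - 26 = 26, d_9 = (710 - 26^2)/1 = 34/1 = 34: (m_9, d_9) = (m_1, d_1) = (26, 34), so from here the quotients repeat a_1, ..., a_8; the period length is 8.
Hence the expansion of sqrt(710) is a_0 = 26 followed by the repeating block 1, 1, 1, 4, 1, 1, 1, 52 (period 8).

[26; (1, 1, 1, 4, 1, 1, 1, 52)]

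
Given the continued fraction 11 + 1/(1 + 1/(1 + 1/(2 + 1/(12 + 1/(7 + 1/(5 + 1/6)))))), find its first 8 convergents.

11/1, 12/1, 23/2, 58/5, 719/62, 5091/439, 26174/2257, 162135/13981

Using the convergent recurrence p_i = a_i*p_{i-1} + p_{i-2}, q_i = a_i*q_{i-1} + q_{i-2} with p_{-2}=0, p_{-1}=1, q_{-2}=1, q_{-1}=0:
  i=0: a_0=11, p_0 = 11*1 + 0 = 11, q_0 = 11*0 + 1 = 1.
  i=1: a_1=1, p_1 = 1*11 + 1 = 12, q_1 = 1*1 + 0 = 1.
  i=2: a_2=1, p_2 = 1*12 + 11 = 23, q_2 = 1*1 + 1 = 2.
  i=3: a_3=2, p_3 = 2*23 + 12 = 58, q_3 = 2*2 + 1 = 5.
  i=4: a_4=12, p_4 = 12*58 + 23 = 719, q_4 = 12*5 + 2 = 62.
  i=5: a_5=7, p_5 = 7*719 + 58 = 5091, q_5 = 7*62 + 5 = 439.
  i=6: a_6=5, p_6 = 5*5091 + 719 = 26174, q_6 = 5*439 + 62 = 2257.
  i=7: a_7=6, p_7 = 6*26174 + 5091 = 162135, q_7 = 6*2257 + 439 = 13981.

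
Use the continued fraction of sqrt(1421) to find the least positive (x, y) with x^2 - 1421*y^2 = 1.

First expand sqrt(1421) as a continued fraction. With x_i = (sqrt(1421) + m_i)/d_i and (m_0, d_0) = (0, 1): a_0 = floor(sqrt(1421)) = 37, since 37^2 = 1369 <= 1421 < 1444 = 38^2.
Iterate m_{i+1} = d_i*a_i - m_i, d_{i+1} = (1421 - m_{i+1}^2)/d_i, a_{i+1} = floor((a_0 + m_{i+1})/d_{i+1}):
  m_1 = 1*37 - 0 = 37, d_1 = (1421 - 37^2)/1 = 52/1 = 52, a_1 = floor((37 + 37)/52) = 1.
  m_2 = 52*1 - 37 = 15, d_2 = (1421 - 15^2)/52 = 1196/52 = 23, a_2 = floor((37 + 15)/23) = 2.
  m_3 = 23*2 - 15 = 31, d_3 = (1421 - 31^2)/23 = 460/23 = 20, a_3 = floor((37 + 31)/20) = 3.
  m_4 = 20*3 - 31 = 29, d_4 = (1421 - 29^2)/20 = 580/20 = 29, a_4 = floor((37 + 29)/29) = 2.
  m_5 = 29*2 - 29 = 29, d_5 = (1421 - 29^2)/29 = 580/29 = 20, a_5 = floor((37 + 29)/20) = 3.
  m_6 = 20*3 - 29 = 31, d_6 = (1421 - 31^2)/20 = 460/20 = 23, a_6 = floor((37 + 31)/23) = 2.
  m_7 = 23*2 - 31 = 15, d_7 = (1421 - 15^2)/23 = 1196/23 = 52, a_7 = floor((37 + 15)/52) = 1.
  m_8 = 52*1 - 15 = 37, d_8 = (1421 - 37^2)/52 = 52/52 = 1, a_8 = floor((37 + 37)/1) = 74.
  m_9 = 1*74 - 37 = 37, d_9 = (1421 - 37^2)/1 = 52/1 = 52: (m_9, d_9) = (m_1, d_1) = (37, 52), so from here the quotients repeat a_1, ..., a_8; the period length is 8.
So sqrt(1421) = [37; (1, 2, 3, 2, 3, 2, 1, 74)] with period length k = 8.
k is even, so the fundamental solution of x^2 - 1421y^2 = 1 is (p_{k-1}, q_{k-1}) = (p_7, q_7); compute convergents through index 7.
Convergents (p_i = a_i*p_{i-1} + p_{i-2}, q_i = a_i*q_{i-1} + q_{i-2} with p_{-2}=0, p_{-1}=1, q_{-2}=1, q_{-1}=0):
  i=0: a_0=37, p_0 = 37*1 + 0 = 37, q_0 = 37*0 + 1 = 1.
  i=1: a_1=1, p_1 = 1*37 + 1 = 38, q_1 = 1*1 + 0 = 1.
  i=2: a_2=2, p_2 = 2*38 + 37 = 113, q_2 = 2*1 + 1 = 3.
  i=3: a_3=3, p_3 = 3*113 + 38 = 377, q_3 = 3*3 + 1 = 10.
  i=4: a_4=2, p_4 = 2*377 + 113 = 867, q_4 = 2*10 + 3 = 23.
  i=5: a_5=3, p_5 = 3*867 + 377 = 2978, q_5 = 3*23 + 10 = 79.
  i=6: a_6=2, p_6 = 2*2978 + 867 = 6823, q_6 = 2*79 + 23 = 181.
  i=7: a_7=1, p_7 = 1*6823 + 2978 = 9801, q_7 = 1*181 + 79 = 260.
Check: 9801^2 - 1421*260^2 = 96059601 - 96059600 = 1, so (x, y) = (9801, 260) solves the equation, and by the theorem it is the least positive solution.

(x, y) = (9801, 260)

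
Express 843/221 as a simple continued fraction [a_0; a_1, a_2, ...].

Run the Euclidean algorithm on 843 and 221; the successive quotients are the partial quotients a_0, a_1, ... (each step inverts the fractional part left over by the previous one):
  843 = 3*221 + 180, so a_0 = 3.
  221 = 1*180 + 41, so a_1 = 1.
  180 = 4*41 + 16, so a_2 = 4.
  41 = 2*16 + 9, so a_3 = 2.
  16 = 1*9 + 7, so a_4 = 1.
  9 = 1*7 + 2, so a_5 = 1.
  7 = 3*2 + 1, so a_6 = 3.
  2 = 2*1 + 0, so a_7 = 2.
The remainder reaches 0 after 8 divisions, so the expansion has 8 partial quotients, read off in order.

[3; 1, 4, 2, 1, 1, 3, 2]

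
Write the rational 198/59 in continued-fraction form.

Run the Euclidean algorithm on 198 and 59; the successive quotients are the partial quotients a_0, a_1, ... (each step inverts the fractional part left over by the previous one):
  198 = 3*59 + 21, so a_0 = 3.
  59 = 2*21 + 17, so a_1 = 2.
  21 = 1*17 + 4, so a_2 = 1.
  17 = 4*4 + 1, so a_3 = 4.
  4 = 4*1 + 0, so a_4 = 4.
The remainder reaches 0 after 5 divisions, so the expansion has 5 partial quotients, read off in order.

[3; 2, 1, 4, 4]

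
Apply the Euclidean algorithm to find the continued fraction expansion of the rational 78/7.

[11; 7]

Run the Euclidean algorithm on 78 and 7; the successive quotients are the partial quotients a_0, a_1, ... (each step inverts the fractional part left over by the previous one):
  78 = 11*7 + 1, so a_0 = 11.
  7 = 7*1 + 0, so a_1 = 7.
The remainder reaches 0 after 2 divisions, so the expansion has 2 partial quotients, read off in order.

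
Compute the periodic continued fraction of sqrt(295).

Write x_i = (sqrt(295) + m_i)/d_i with (m_0, d_0) = (0, 1). a_0 = floor(sqrt(295)) = 17, since 17^2 = 289 <= 295 < 324 = 18^2.
Iterate m_{i+1} = d_i*a_i - m_i, d_{i+1} = (295 - m_{i+1}^2)/d_i, a_{i+1} = floor((a_0 + m_{i+1})/d_{i+1}):
  m_1 = 1*17 - 0 = 17, d_1 = (295 - 17^2)/1 = 6/1 = 6, a_1 = floor((17 + 17)/6) = 5.
  m_2 = 6*5 - 17 = 13, d_2 = (295 - 13^2)/6 = 126/6 = 21, a_2 = floor((17 + 13)/21) = 1.
  m_3 = 21*1 - 13 = 8, d_3 = (295 - 8^2)/21 = 231/21 = 11, a_3 = floor((17 + 8)/11) = 2.
  m_4 = 11*2 - 8 = 14, d_4 = (295 - 14^2)/11 = 99/11 = 9, a_4 = floor((17 + 14)/9) = 3.
  m_5 = 9*3 - 14 = 13, d_5 = (295 - 13^2)/9 = 126/9 = 14, a_5 = floor((17 + 13)/14) = 2.
  m_6 = 14*2 - 13 = 15, d_6 = (295 - 15^2)/14 = 70/14 = 5, a_6 = floor((17 + 15)/5) = 6.
  m_7 = 5*6 - 15 = 15, d_7 = (295 - 15^2)/5 = 70/5 = 14, a_7 = floor((17 + 15)/14) = 2.
  m_8 = 14*2 - 15 = 13, d_8 = (295 - 13^2)/14 = 126/14 = 9, a_8 = floor((17 + 13)/9) = 3.
  m_9 = 9*3 - 13 = 14, d_9 = (295 - 14^2)/9 = 99/9 = 11, a_9 = floor((17 + 14)/11) = 2.
  m_10 = 11*2 - 14 = 8, d_10 = (295 - 8^2)/11 = 231/11 = 21, a_10 = floor((17 + 8)/21) = 1.
  m_11 = 21*1 - 8 = 13, d_11 = (295 - 13^2)/21 = 126/21 = 6, a_11 = floor((17 + 13)/6) = 5.
  m_12 = 6*5 - 13 = 17, d_12 = (295 - 17^2)/6 = 6/6 = 1, a_12 = floor((17 + 17)/1) = 34.
  m_13 = 1*34 - 17 = 17, d_13 = (295 - 17^2)/1 = 6/1 = 6: (m_13, d_13) = (m_1, d_1) = (17, 6), so from here the quotients repeat a_1, ..., a_12; the period length is 12.
Hence the expansion of sqrt(295) is a_0 = 17 followed by the repeating block 5, 1, 2, 3, 2, 6, 2, 3, 2, 1, 5, 34 (period 12).

[17; (5, 1, 2, 3, 2, 6, 2, 3, 2, 1, 5, 34)]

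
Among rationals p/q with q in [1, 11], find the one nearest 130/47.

25/9

Expand x = 130/47 as a continued fraction with the Euclidean algorithm:
  130 = 2*47 + 36, so a_0 = 2.
  47 = 1*36 + 11, so a_1 = 1.
  36 = 3*11 + 3, so a_2 = 3.
  11 = 3*3 + 2, so a_3 = 3.
  3 = 1*2 + 1, so a_4 = 1.
  2 = 2*1 + 0, so a_5 = 2.
so x = [2; 1, 3, 3, 1, 2].
Convergents (p_i = a_i*p_{i-1} + p_{i-2}, q_i = a_i*q_{i-1} + q_{i-2} with p_{-2}=0, p_{-1}=1, q_{-2}=1, q_{-1}=0), until the denominator exceeds 11:
  i=0: a_0=2, p_0 = 2*1 + 0 = 2, q_0 = 2*0 + 1 = 1.
  i=1: a_1=1, p_1 = 1*2 + 1 = 3, q_1 = 1*1 + 0 = 1.
  i=2: a_2=3, p_2 = 3*3 + 2 = 11, q_2 = 3*1 + 1 = 4.
  i=3: a_3=3, p_3 = 3*11 + 3 = 36, q_3 = 3*4 + 1 = 13.
q_3 = 13 > 11, so the last convergent with denominator <= 11 is p_2/q_2 = 11/4.
The closest fraction with denominator <= 11 is either p_2/q_2 or the intermediate fraction (k*p_2 + p_1)/(k*q_2 + q_1) with the largest k >= 1 whose denominator stays <= 11; these approach x as k grows, and every other convergent or intermediate fraction in range is farther away.
Largest k: floor((11 - q_1)/q_2) = floor((11 - 1)/4) = 2.
That gives (2*11 + 3)/(2*4 + 1) = 25/9.
Compare the errors: |x - 11/4| = |130*4 - 11*47|/(47*4) = 3/188, and |x - 25/9| = |130*9 - 25*47|/(47*9) = 5/423.
Cross-multiplying, 5*188 = 940 < 1269 = 3*423, so 5/423 is smaller: the intermediate fraction 25/9 is closer to x than 11/4.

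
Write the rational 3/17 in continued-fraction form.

[0; 5, 1, 2]

Run the Euclidean algorithm on 3 and 17; the successive quotients are the partial quotients a_0, a_1, ... (each step inverts the fractional part left over by the previous one):
  3 = 0*17 + 3, so a_0 = 0.
  17 = 5*3 + 2, so a_1 = 5.
  3 = 1*2 + 1, so a_2 = 1.
  2 = 2*1 + 0, so a_3 = 2.
The remainder reaches 0 after 4 divisions, so the expansion has 4 partial quotients, read off in order.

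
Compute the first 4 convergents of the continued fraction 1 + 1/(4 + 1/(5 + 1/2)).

1/1, 5/4, 26/21, 57/46

Using the convergent recurrence p_i = a_i*p_{i-1} + p_{i-2}, q_i = a_i*q_{i-1} + q_{i-2} with p_{-2}=0, p_{-1}=1, q_{-2}=1, q_{-1}=0:
  i=0: a_0=1, p_0 = 1*1 + 0 = 1, q_0 = 1*0 + 1 = 1.
  i=1: a_1=4, p_1 = 4*1 + 1 = 5, q_1 = 4*1 + 0 = 4.
  i=2: a_2=5, p_2 = 5*5 + 1 = 26, q_2 = 5*4 + 1 = 21.
  i=3: a_3=2, p_3 = 2*26 + 5 = 57, q_3 = 2*21 + 4 = 46.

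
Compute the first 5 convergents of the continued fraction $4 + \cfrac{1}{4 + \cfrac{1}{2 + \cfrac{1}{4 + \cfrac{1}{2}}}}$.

Using the convergent recurrence p_i = a_i*p_{i-1} + p_{i-2}, q_i = a_i*q_{i-1} + q_{i-2} with p_{-2}=0, p_{-1}=1, q_{-2}=1, q_{-1}=0:
  i=0: a_0=4, p_0 = 4*1 + 0 = 4, q_0 = 4*0 + 1 = 1.
  i=1: a_1=4, p_1 = 4*4 + 1 = 17, q_1 = 4*1 + 0 = 4.
  i=2: a_2=2, p_2 = 2*17 + 4 = 38, q_2 = 2*4 + 1 = 9.
  i=3: a_3=4, p_3 = 4*38 + 17 = 169, q_3 = 4*9 + 4 = 40.
  i=4: a_4=2, p_4 = 2*169 + 38 = 376, q_4 = 2*40 + 9 = 89.

4/1, 17/4, 38/9, 169/40, 376/89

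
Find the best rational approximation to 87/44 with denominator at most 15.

2/1

Expand x = 87/44 as a continued fraction with the Euclidean algorithm:
  87 = 1*44 + 43, so a_0 = 1.
  44 = 1*43 + 1, so a_1 = 1.
  43 = 43*1 + 0, so a_2 = 43.
so x = [1; 1, 43].
Convergents (p_i = a_i*p_{i-1} + p_{i-2}, q_i = a_i*q_{i-1} + q_{i-2} with p_{-2}=0, p_{-1}=1, q_{-2}=1, q_{-1}=0), until the denominator exceeds 15:
  i=0: a_0=1, p_0 = 1*1 + 0 = 1, q_0 = 1*0 + 1 = 1.
  i=1: a_1=1, p_1 = 1*1 + 1 = 2, q_1 = 1*1 + 0 = 1.
  i=2: a_2=43, p_2 = 43*2 + 1 = 87, q_2 = 43*1 + 1 = 44.
q_2 = 44 > 15, so the last convergent with denominator <= 15 is p_1/q_1 = 2/1.
The closest fraction with denominator <= 15 is either p_1/q_1 or the intermediate fraction (k*p_1 + p_0)/(k*q_1 + q_0) with the largest k >= 1 whose denominator stays <= 15; these approach x as k grows, and every other convergent or intermediate fraction in range is farther away.
Largest k: floor((15 - q_0)/q_1) = floor((15 - 1)/1) = 14.
That gives (14*2 + 1)/(14*1 + 1) = 29/15.
Compare the errors: |x - 2/1| = |87*1 - 2*44|/(44*1) = 1/44, and |x - 29/15| = |87*15 - 29*44|/(44*15) = 29/660.
Cross-multiplying, 1*660 = 660 < 1276 = 29*44, so 1/44 is smaller: the convergent 2/1 is closer to x than 29/15.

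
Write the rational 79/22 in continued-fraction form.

[3; 1, 1, 2, 4]

Run the Euclidean algorithm on 79 and 22; the successive quotients are the partial quotients a_0, a_1, ... (each step inverts the fractional part left over by the previous one):
  79 = 3*22 + 13, so a_0 = 3.
  22 = 1*13 + 9, so a_1 = 1.
  13 = 1*9 + 4, so a_2 = 1.
  9 = 2*4 + 1, so a_3 = 2.
  4 = 4*1 + 0, so a_4 = 4.
The remainder reaches 0 after 5 divisions, so the expansion has 5 partial quotients, read off in order.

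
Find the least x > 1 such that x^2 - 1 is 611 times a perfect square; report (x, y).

(x, y) = (236926, 9585)

First expand sqrt(611) as a continued fraction. With x_i = (sqrt(611) + m_i)/d_i and (m_0, d_0) = (0, 1): a_0 = floor(sqrt(611)) = 24, since 24^2 = 576 <= 611 < 625 = 25^2.
Iterate m_{i+1} = d_i*a_i - m_i, d_{i+1} = (611 - m_{i+1}^2)/d_i, a_{i+1} = floor((a_0 + m_{i+1})/d_{i+1}):
  m_1 = 1*24 - 0 = 24, d_1 = (611 - 24^2)/1 = 35/1 = 35, a_1 = floor((24 + 24)/35) = 1.
  m_2 = 35*1 - 24 = 11, d_2 = (611 - 11^2)/35 = 490/35 = 14, a_2 = floor((24 + 11)/14) = 2.
  m_3 = 14*2 - 11 = 17, d_3 = (611 - 17^2)/14 = 322/14 = 23, a_3 = floor((24 + 17)/23) = 1.
  m_4 = 23*1 - 17 = 6, d_4 = (611 - 6^2)/23 = 575/23 = 25, a_4 = floor((24 + 6)/25) = 1.
  m_5 = 25*1 - 6 = 19, d_5 = (611 - 19^2)/25 = 250/25 = 10, a_5 = floor((24 + 19)/10) = 4.
  m_6 = 10*4 - 19 = 21, d_6 = (611 - 21^2)/10 = 170/10 = 17, a_6 = floor((24 + 21)/17) = 2.
  m_7 = 17*2 - 21 = 13, d_7 = (611 - 13^2)/17 = 442/17 = 26, a_7 = floor((24 + 13)/26) = 1.
  m_8 = 26*1 - 13 = 13, d_8 = (611 - 13^2)/26 = 442/26 = 17, a_8 = floor((24 + 13)/17) = 2.
  m_9 = 17*2 - 13 = 21, d_9 = (611 - 21^2)/17 = 170/17 = 10, a_9 = floor((24 + 21)/10) = 4.
  m_10 = 10*4 - 21 = 19, d_10 = (611 - 19^2)/10 = 250/10 = 25, a_10 = floor((24 + 19)/25) = 1.
  m_11 = 25*1 - 19 = 6, d_11 = (611 - 6^2)/25 = 575/25 = 23, a_11 = floor((24 + 6)/23) = 1.
  m_12 = 23*1 - 6 = 17, d_12 = (611 - 17^2)/23 = 322/23 = 14, a_12 = floor((24 + 17)/14) = 2.
  m_13 = 14*2 - 17 = 11, d_13 = (611 - 11^2)/14 = 490/14 = 35, a_13 = floor((24 + 11)/35) = 1.
  m_14 = 35*1 - 11 = 24, d_14 = (611 - 24^2)/35 = 35/35 = 1, a_14 = floor((24 + 24)/1) = 48.
  m_15 = 1*48 - 24 = 24, d_15 = (611 - 24^2)/1 = 35/1 = 35: (m_15, d_15) = (m_1, d_1) = (24, 35), so from here the quotients repeat a_1, ..., a_14; the period length is 14.
So sqrt(611) = [24; (1, 2, 1, 1, 4, 2, 1, 2, 4, 1, 1, 2, 1, 48)] with period length k = 14.
k is even, so the fundamental solution of x^2 - 611y^2 = 1 is (p_{k-1}, q_{k-1}) = (p_13, q_13); compute convergents through index 13.
Convergents (p_i = a_i*p_{i-1} + p_{i-2}, q_i = a_i*q_{i-1} + q_{i-2} with p_{-2}=0, p_{-1}=1, q_{-2}=1, q_{-1}=0):
  i=0: a_0=24, p_0 = 24*1 + 0 = 24, q_0 = 24*0 + 1 = 1.
  i=1: a_1=1, p_1 = 1*24 + 1 = 25, q_1 = 1*1 + 0 = 1.
  i=2: a_2=2, p_2 = 2*25 + 24 = 74, q_2 = 2*1 + 1 = 3.
  i=3: a_3=1, p_3 = 1*74 + 25 = 99, q_3 = 1*3 + 1 = 4.
  i=4: a_4=1, p_4 = 1*99 + 74 = 173, q_4 = 1*4 + 3 = 7.
  i=5: a_5=4, p_5 = 4*173 + 99 = 791, q_5 = 4*7 + 4 = 32.
  i=6: a_6=2, p_6 = 2*791 + 173 = 1755, q_6 = 2*32 + 7 = 71.
  i=7: a_7=1, p_7 = 1*1755 + 791 = 2546, q_7 = 1*71 + 32 = 103.
  i=8: a_8=2, p_8 = 2*2546 + 1755 = 6847, q_8 = 2*103 + 71 = 277.
  i=9: a_9=4, p_9 = 4*6847 + 2546 = 29934, q_9 = 4*277 + 103 = 1211.
  i=10: a_10=1, p_10 = 1*29934 + 6847 = 36781, q_10 = 1*1211 + 277 = 1488.
  i=11: a_11=1, p_11 = 1*36781 + 29934 = 66715, q_11 = 1*1488 + 1211 = 2699.
  i=12: a_12=2, p_12 = 2*66715 + 36781 = 170211, q_12 = 2*2699 + 1488 = 6886.
  i=13: a_13=1, p_13 = 1*170211 + 66715 = 236926, q_13 = 1*6886 + 2699 = 9585.
Check: 236926^2 - 611*9585^2 = 56133929476 - 56133929475 = 1, so (x, y) = (236926, 9585) solves the equation, and by the theorem it is the least positive solution.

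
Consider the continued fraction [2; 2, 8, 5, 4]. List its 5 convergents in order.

2/1, 5/2, 42/17, 215/87, 902/365

Using the convergent recurrence p_i = a_i*p_{i-1} + p_{i-2}, q_i = a_i*q_{i-1} + q_{i-2} with p_{-2}=0, p_{-1}=1, q_{-2}=1, q_{-1}=0:
  i=0: a_0=2, p_0 = 2*1 + 0 = 2, q_0 = 2*0 + 1 = 1.
  i=1: a_1=2, p_1 = 2*2 + 1 = 5, q_1 = 2*1 + 0 = 2.
  i=2: a_2=8, p_2 = 8*5 + 2 = 42, q_2 = 8*2 + 1 = 17.
  i=3: a_3=5, p_3 = 5*42 + 5 = 215, q_3 = 5*17 + 2 = 87.
  i=4: a_4=4, p_4 = 4*215 + 42 = 902, q_4 = 4*87 + 17 = 365.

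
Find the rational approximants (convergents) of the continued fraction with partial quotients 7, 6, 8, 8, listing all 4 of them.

7/1, 43/6, 351/49, 2851/398

Using the convergent recurrence p_i = a_i*p_{i-1} + p_{i-2}, q_i = a_i*q_{i-1} + q_{i-2} with p_{-2}=0, p_{-1}=1, q_{-2}=1, q_{-1}=0:
  i=0: a_0=7, p_0 = 7*1 + 0 = 7, q_0 = 7*0 + 1 = 1.
  i=1: a_1=6, p_1 = 6*7 + 1 = 43, q_1 = 6*1 + 0 = 6.
  i=2: a_2=8, p_2 = 8*43 + 7 = 351, q_2 = 8*6 + 1 = 49.
  i=3: a_3=8, p_3 = 8*351 + 43 = 2851, q_3 = 8*49 + 6 = 398.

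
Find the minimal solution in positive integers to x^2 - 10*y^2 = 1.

(x, y) = (19, 6)

First expand sqrt(10) as a continued fraction. With x_i = (sqrt(10) + m_i)/d_i and (m_0, d_0) = (0, 1): a_0 = floor(sqrt(10)) = 3, since 3^2 = 9 <= 10 < 16 = 4^2.
Iterate m_{i+1} = d_i*a_i - m_i, d_{i+1} = (10 - m_{i+1}^2)/d_i, a_{i+1} = floor((a_0 + m_{i+1})/d_{i+1}):
  m_1 = 1*3 - 0 = 3, d_1 = (10 - 3^2)/1 = 1/1 = 1, a_1 = floor((3 + 3)/1) = 6.
  m_2 = 1*6 - 3 = 3, d_2 = (10 - 3^2)/1 = 1/1 = 1: (m_2, d_2) = (m_1, d_1) = (3, 1), so from here the quotient a_1 repeats; the period length is 1.
So sqrt(10) = [3; (6)] with period length k = 1.
k is odd, so (p_{k-1}, q_{k-1}) only solves x^2 - 10y^2 = -1 and the fundamental solution of x^2 - 10y^2 = 1 is (p_{2k-1}, q_{2k-1}) = (p_1, q_1); compute convergents through index 1, running through the period twice.
Convergents (p_i = a_i*p_{i-1} + p_{i-2}, q_i = a_i*q_{i-1} + q_{i-2} with p_{-2}=0, p_{-1}=1, q_{-2}=1, q_{-1}=0):
  i=0: a_0=3, p_0 = 3*1 + 0 = 3, q_0 = 3*0 + 1 = 1.
  i=1: a_1=6, p_1 = 6*3 + 1 = 19, q_1 = 6*1 + 0 = 6.
Indeed p_0^2 - 10*q_0^2 = 9 - 10 = -1, not +1.
Check: 19^2 - 10*6^2 = 361 - 360 = 1, so (x, y) = (19, 6) solves the equation, and by the theorem it is the least positive solution.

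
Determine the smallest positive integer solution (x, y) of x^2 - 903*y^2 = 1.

First expand sqrt(903) as a continued fraction. With x_i = (sqrt(903) + m_i)/d_i and (m_0, d_0) = (0, 1): a_0 = floor(sqrt(903)) = 30, since 30^2 = 900 <= 903 < 961 = 31^2.
Iterate m_{i+1} = d_i*a_i - m_i, d_{i+1} = (903 - m_{i+1}^2)/d_i, a_{i+1} = floor((a_0 + m_{i+1})/d_{i+1}):
  m_1 = 1*30 - 0 = 30, d_1 = (903 - 30^2)/1 = 3/1 = 3, a_1 = floor((30 + 30)/3) = 20.
  m_2 = 3*20 - 30 = 30, d_2 = (903 - 30^2)/3 = 3/3 = 1, a_2 = floor((30 + 30)/1) = 60.
  m_3 = 1*60 - 30 = 30, d_3 = (903 - 30^2)/1 = 3/1 = 3: (m_3, d_3) = (m_1, d_1) = (30, 3), so from here the quotients repeat a_1, a_2; the period length is 2.
So sqrt(903) = [30; (20, 60)] with period length k = 2.
k is even, so the fundamental solution of x^2 - 903y^2 = 1 is (p_{k-1}, q_{k-1}) = (p_1, q_1); compute convergents through index 1.
Convergents (p_i = a_i*p_{i-1} + p_{i-2}, q_i = a_i*q_{i-1} + q_{i-2} with p_{-2}=0, p_{-1}=1, q_{-2}=1, q_{-1}=0):
  i=0: a_0=30, p_0 = 30*1 + 0 = 30, q_0 = 30*0 + 1 = 1.
  i=1: a_1=20, p_1 = 20*30 + 1 = 601, q_1 = 20*1 + 0 = 20.
Check: 601^2 - 903*20^2 = 361201 - 361200 = 1, so (x, y) = (601, 20) solves the equation, and by the theorem it is the least positive solution.

(x, y) = (601, 20)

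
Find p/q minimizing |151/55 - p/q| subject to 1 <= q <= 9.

11/4

Expand x = 151/55 as a continued fraction with the Euclidean algorithm:
  151 = 2*55 + 41, so a_0 = 2.
  55 = 1*41 + 14, so a_1 = 1.
  41 = 2*14 + 13, so a_2 = 2.
  14 = 1*13 + 1, so a_3 = 1.
  13 = 13*1 + 0, so a_4 = 13.
so x = [2; 1, 2, 1, 13].
Convergents (p_i = a_i*p_{i-1} + p_{i-2}, q_i = a_i*q_{i-1} + q_{i-2} with p_{-2}=0, p_{-1}=1, q_{-2}=1, q_{-1}=0), until the denominator exceeds 9:
  i=0: a_0=2, p_0 = 2*1 + 0 = 2, q_0 = 2*0 + 1 = 1.
  i=1: a_1=1, p_1 = 1*2 + 1 = 3, q_1 = 1*1 + 0 = 1.
  i=2: a_2=2, p_2 = 2*3 + 2 = 8, q_2 = 2*1 + 1 = 3.
  i=3: a_3=1, p_3 = 1*8 + 3 = 11, q_3 = 1*3 + 1 = 4.
  i=4: a_4=13, p_4 = 13*11 + 8 = 151, q_4 = 13*4 + 3 = 55.
q_4 = 55 > 9, so the last convergent with denominator <= 9 is p_3/q_3 = 11/4.
The closest fraction with denominator <= 9 is either p_3/q_3 or the intermediate fraction (k*p_3 + p_2)/(k*q_3 + q_2) with the largest k >= 1 whose denominator stays <= 9; these approach x as k grows, and every other convergent or intermediate fraction in range is farther away.
Largest k: floor((9 - q_2)/q_3) = floor((9 - 3)/4) = 1.
That gives (1*11 + 8)/(1*4 + 3) = 19/7.
Compare the errors: |x - 11/4| = |151*4 - 11*55|/(55*4) = 1/220, and |x - 19/7| = |151*7 - 19*55|/(55*7) = 12/385.
Cross-multiplying, 1*385 = 385 < 2640 = 12*220, so 1/220 is smaller: the convergent 11/4 is closer to x than 19/7.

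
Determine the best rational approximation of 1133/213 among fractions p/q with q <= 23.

117/22

Expand x = 1133/213 as a continued fraction with the Euclidean algorithm:
  1133 = 5*213 + 68, so a_0 = 5.
  213 = 3*68 + 9, so a_1 = 3.
  68 = 7*9 + 5, so a_2 = 7.
  9 = 1*5 + 4, so a_3 = 1.
  5 = 1*4 + 1, so a_4 = 1.
  4 = 4*1 + 0, so a_5 = 4.
so x = [5; 3, 7, 1, 1, 4].
Convergents (p_i = a_i*p_{i-1} + p_{i-2}, q_i = a_i*q_{i-1} + q_{i-2} with p_{-2}=0, p_{-1}=1, q_{-2}=1, q_{-1}=0), until the denominator exceeds 23:
  i=0: a_0=5, p_0 = 5*1 + 0 = 5, q_0 = 5*0 + 1 = 1.
  i=1: a_1=3, p_1 = 3*5 + 1 = 16, q_1 = 3*1 + 0 = 3.
  i=2: a_2=7, p_2 = 7*16 + 5 = 117, q_2 = 7*3 + 1 = 22.
  i=3: a_3=1, p_3 = 1*117 + 16 = 133, q_3 = 1*22 + 3 = 25.
q_3 = 25 > 23, so the last convergent with denominator <= 23 is p_2/q_2 = 117/22.
The closest fraction with denominator <= 23 is either p_2/q_2 or the intermediate fraction (k*p_2 + p_1)/(k*q_2 + q_1) with the largest k >= 1 whose denominator stays <= 23; these approach x as k grows, and every other convergent or intermediate fraction in range is farther away.
Largest k: floor((23 - q_1)/q_2) = floor((23 - 3)/22) = 0.
Since k = 0, no intermediate fraction beyond p_2/q_2 has denominator <= 23, so the convergent 117/22 is the closest (its error is |1133*22 - 117*213|/(213*22) = 5/4686).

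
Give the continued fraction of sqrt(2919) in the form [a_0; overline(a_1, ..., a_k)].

[54; overline(36, 108)]

Write x_i = (sqrt(2919) + m_i)/d_i with (m_0, d_0) = (0, 1). a_0 = floor(sqrt(2919)) = 54, since 54^2 = 2916 <= 2919 < 3025 = 55^2.
Iterate m_{i+1} = d_i*a_i - m_i, d_{i+1} = (2919 - m_{i+1}^2)/d_i, a_{i+1} = floor((a_0 + m_{i+1})/d_{i+1}):
  m_1 = 1*54 - 0 = 54, d_1 = (2919 - 54^2)/1 = 3/1 = 3, a_1 = floor((54 + 54)/3) = 36.
  m_2 = 3*36 - 54 = 54, d_2 = (2919 - 54^2)/3 = 3/3 = 1, a_2 = floor((54 + 54)/1) = 108.
  m_3 = 1*108 - 54 = 54, d_3 = (2919 - 54^2)/1 = 3/1 = 3: (m_3, d_3) = (m_1, d_1) = (54, 3), so from here the quotients repeat a_1, a_2; the period length is 2.
Hence the expansion of sqrt(2919) is a_0 = 54 followed by the repeating block 36, 108 (period 2).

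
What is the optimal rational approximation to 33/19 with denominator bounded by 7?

Expand x = 33/19 as a continued fraction with the Euclidean algorithm:
  33 = 1*19 + 14, so a_0 = 1.
  19 = 1*14 + 5, so a_1 = 1.
  14 = 2*5 + 4, so a_2 = 2.
  5 = 1*4 + 1, so a_3 = 1.
  4 = 4*1 + 0, so a_4 = 4.
so x = [1; 1, 2, 1, 4].
Convergents (p_i = a_i*p_{i-1} + p_{i-2}, q_i = a_i*q_{i-1} + q_{i-2} with p_{-2}=0, p_{-1}=1, q_{-2}=1, q_{-1}=0), until the denominator exceeds 7:
  i=0: a_0=1, p_0 = 1*1 + 0 = 1, q_0 = 1*0 + 1 = 1.
  i=1: a_1=1, p_1 = 1*1 + 1 = 2, q_1 = 1*1 + 0 = 1.
  i=2: a_2=2, p_2 = 2*2 + 1 = 5, q_2 = 2*1 + 1 = 3.
  i=3: a_3=1, p_3 = 1*5 + 2 = 7, q_3 = 1*3 + 1 = 4.
  i=4: a_4=4, p_4 = 4*7 + 5 = 33, q_4 = 4*4 + 3 = 19.
q_4 = 19 > 7, so the last convergent with denominator <= 7 is p_3/q_3 = 7/4.
The closest fraction with denominator <= 7 is either p_3/q_3 or the intermediate fraction (k*p_3 + p_2)/(k*q_3 + q_2) with the largest k >= 1 whose denominator stays <= 7; these approach x as k grows, and every other convergent or intermediate fraction in range is farther away.
Largest k: floor((7 - q_2)/q_3) = floor((7 - 3)/4) = 1.
That gives (1*7 + 5)/(1*4 + 3) = 12/7.
Compare the errors: |x - 7/4| = |33*4 - 7*19|/(19*4) = 1/76, and |x - 12/7| = |33*7 - 12*19|/(19*7) = 3/133.
Cross-multiplying, 1*133 = 133 < 228 = 3*76, so 1/76 is smaller: the convergent 7/4 is closer to x than 12/7.

7/4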